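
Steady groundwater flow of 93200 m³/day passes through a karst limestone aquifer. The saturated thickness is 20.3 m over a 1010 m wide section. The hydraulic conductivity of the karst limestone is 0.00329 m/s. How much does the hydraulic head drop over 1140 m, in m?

Convert K: 0.00329 m/s × 86400 = 284.3 m/day.
Cross-sectional area A = 1010 × 20.3 = 20503 m².
From Q = K·A·i, i = Q / (K·A) = 93200 / (284.3 × 20503) = 0.01599.
Head loss Δh = i · L = 0.01599 × 1140 = 18.23 m.

18.2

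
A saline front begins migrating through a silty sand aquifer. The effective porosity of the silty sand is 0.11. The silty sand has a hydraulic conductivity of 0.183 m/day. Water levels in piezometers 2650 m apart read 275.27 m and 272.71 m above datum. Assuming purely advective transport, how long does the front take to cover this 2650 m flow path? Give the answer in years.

Hydraulic gradient i = (275.27 − 272.71) / 2650 = 2.56 / 2650 = 0.0009660.
Darcy flux q = K · i = 0.1830 × 0.0009660 = 0.0001768 m/day.
Seepage velocity v = q / n_e = 0.0001768 / 0.11 = 0.001607 m/day.
Travel time t = L / v = 2650 / 0.001607 = 1.649e+06 days = 4514 years.

4510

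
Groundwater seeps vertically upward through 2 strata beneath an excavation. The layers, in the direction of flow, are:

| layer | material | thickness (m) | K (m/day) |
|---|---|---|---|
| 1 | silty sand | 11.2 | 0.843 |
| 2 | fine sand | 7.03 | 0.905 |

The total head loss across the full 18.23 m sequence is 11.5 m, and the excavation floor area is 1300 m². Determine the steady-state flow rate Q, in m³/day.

Flow is perpendicular to layering, so the layers act in series and the equivalent K is the thickness-weighted harmonic mean.
Total thickness L = 11.2 + 7.03 = 18.23 m.
Σ(b_i/K_i) = 11.2/0.843 + 7.03/0.905 = 21.05 d.
K_eq = L / Σ(b_i/K_i) = 18.23 / 21.05 = 0.8659 m/day.
Q = K_eq · A · (Δh/L) = 0.8659 × 1300 × (11.5/18.23) = 710.1 m³/day.

710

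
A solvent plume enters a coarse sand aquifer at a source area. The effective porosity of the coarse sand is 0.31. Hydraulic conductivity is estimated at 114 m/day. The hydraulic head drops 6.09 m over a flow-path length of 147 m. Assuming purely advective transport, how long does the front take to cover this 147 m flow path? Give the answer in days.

Hydraulic gradient i = Δh / L = 6.09 / 147 = 0.04143.
Darcy flux q = K · i = 114.0 × 0.04143 = 4.723 m/day.
Seepage velocity v = q / n_e = 4.723 / 0.31 = 15.24 m/day.
Travel time t = L / v = 147 / 15.24 = 9.649 days.

9.65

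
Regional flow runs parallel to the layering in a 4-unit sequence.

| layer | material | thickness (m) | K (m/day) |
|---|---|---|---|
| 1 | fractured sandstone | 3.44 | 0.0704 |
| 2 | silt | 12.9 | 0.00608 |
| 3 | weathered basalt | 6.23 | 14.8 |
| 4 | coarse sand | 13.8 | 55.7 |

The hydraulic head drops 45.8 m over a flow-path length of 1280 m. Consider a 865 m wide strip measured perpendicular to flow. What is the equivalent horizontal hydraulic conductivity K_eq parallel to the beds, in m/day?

Flow is parallel to layering, so each bed carries its own Darcy discharge and the transmissivities add.
Σ(K_i·b_i) = 0.0704×3.44 + 0.00608×12.9 + 14.8×6.23 + 55.7×13.8 = 861.2 m²/day.
Total thickness b = 36.37 m, so K_eq = Σ(K_i·b_i)/b = 23.68 m/day.

23.7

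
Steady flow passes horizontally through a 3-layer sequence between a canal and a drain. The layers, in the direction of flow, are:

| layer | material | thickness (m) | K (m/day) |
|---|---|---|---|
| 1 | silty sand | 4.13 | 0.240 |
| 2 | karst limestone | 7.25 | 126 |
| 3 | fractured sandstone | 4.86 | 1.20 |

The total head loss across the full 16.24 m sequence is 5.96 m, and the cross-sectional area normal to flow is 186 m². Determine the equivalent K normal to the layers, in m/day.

Flow is perpendicular to layering, so the layers act in series and the equivalent K is the thickness-weighted harmonic mean.
Total thickness L = 4.13 + 7.25 + 4.86 = 16.24 m.
Σ(b_i/K_i) = 4.13/0.240 + 7.25/126 + 4.86/1.20 = 21.32 d.
K_eq = L / Σ(b_i/K_i) = 16.24 / 21.32 = 0.7619 m/day.

0.762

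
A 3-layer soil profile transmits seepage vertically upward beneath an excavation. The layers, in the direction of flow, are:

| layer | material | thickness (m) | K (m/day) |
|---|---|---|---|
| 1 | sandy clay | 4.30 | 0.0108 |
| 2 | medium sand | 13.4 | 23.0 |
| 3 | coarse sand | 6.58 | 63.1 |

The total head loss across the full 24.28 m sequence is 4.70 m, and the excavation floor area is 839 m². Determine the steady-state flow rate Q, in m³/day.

Flow is perpendicular to layering, so the layers act in series and the equivalent K is the thickness-weighted harmonic mean.
Total thickness L = 4.30 + 13.4 + 6.58 = 24.28 m.
Σ(b_i/K_i) = 4.30/0.0108 + 13.4/23.0 + 6.58/63.1 = 398.8 d.
K_eq = L / Σ(b_i/K_i) = 24.28 / 398.8 = 0.06088 m/day.
Q = K_eq · A · (Δh/L) = 0.06088 × 839 × (4.70/24.28) = 9.887 m³/day.

9.89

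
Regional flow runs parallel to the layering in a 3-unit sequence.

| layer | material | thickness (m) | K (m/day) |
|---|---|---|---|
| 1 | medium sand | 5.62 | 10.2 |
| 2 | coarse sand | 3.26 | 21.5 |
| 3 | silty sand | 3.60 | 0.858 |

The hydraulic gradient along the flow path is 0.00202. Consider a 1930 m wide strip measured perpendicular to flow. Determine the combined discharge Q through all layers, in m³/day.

509

Flow is parallel to layering, so each bed carries its own Darcy discharge and the transmissivities add.
Σ(K_i·b_i) = 10.2×5.62 + 21.5×3.26 + 0.858×3.60 = 130.5 m²/day.
Hydraulic gradient i = 0.00202.
Q = Σ(K_i·b_i) · W · i = 130.5 × 1930 × 0.002020 = 508.8 m³/day.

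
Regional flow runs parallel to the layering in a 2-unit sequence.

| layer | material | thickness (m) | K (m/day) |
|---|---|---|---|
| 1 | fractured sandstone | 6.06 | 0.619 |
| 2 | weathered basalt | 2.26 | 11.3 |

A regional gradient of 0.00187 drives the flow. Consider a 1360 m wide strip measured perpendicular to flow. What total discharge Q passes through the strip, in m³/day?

Flow is parallel to layering, so each bed carries its own Darcy discharge and the transmissivities add.
Σ(K_i·b_i) = 0.619×6.06 + 11.3×2.26 = 29.29 m²/day.
Hydraulic gradient i = 0.00187.
Q = Σ(K_i·b_i) · W · i = 29.29 × 1360 × 0.001870 = 74.49 m³/day.

74.5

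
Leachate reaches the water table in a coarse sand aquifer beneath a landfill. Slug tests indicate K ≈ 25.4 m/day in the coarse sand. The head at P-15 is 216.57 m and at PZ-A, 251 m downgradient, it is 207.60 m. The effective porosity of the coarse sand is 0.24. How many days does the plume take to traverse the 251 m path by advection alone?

Hydraulic gradient i = (216.57 − 207.60) / 251 = 8.97 / 251 = 0.03574.
Darcy flux q = K · i = 25.40 × 0.03574 = 0.9077 m/day.
Seepage velocity v = q / n_e = 0.9077 / 0.24 = 3.782 m/day.
Travel time t = L / v = 251 / 3.782 = 66.36 days.

66.4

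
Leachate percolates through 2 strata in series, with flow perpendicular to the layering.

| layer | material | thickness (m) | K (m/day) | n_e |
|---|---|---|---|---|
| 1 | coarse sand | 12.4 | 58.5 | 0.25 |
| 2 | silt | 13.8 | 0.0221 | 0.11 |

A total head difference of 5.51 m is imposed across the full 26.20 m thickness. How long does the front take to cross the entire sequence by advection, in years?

With flow normal to the layers, continuity requires the same specific discharge q through every layer.
Σ(b_i/K_i) = 12.4/58.5 + 13.8/0.0221 = 624.6 d.
q = Δh / Σ(b_i/K_i) = 5.51 / 624.6 = 0.008821 m/day.
In each layer the seepage velocity is v_i = q/n_i, so the layer transit time is t_i = b_i·n_i / q:
  layer 1 (coarse sand): t_1 = 12.4 × 0.25 / 0.008821 = 351.4 d
  layer 2 (silt): t_2 = 13.8 × 0.11 / 0.008821 = 172.1 d
Total t = Σ t_i = 523.5 days = 1.433 years.

1.43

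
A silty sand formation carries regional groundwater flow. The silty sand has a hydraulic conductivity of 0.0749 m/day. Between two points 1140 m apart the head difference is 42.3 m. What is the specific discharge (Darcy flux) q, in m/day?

Hydraulic gradient i = Δh / L = 42.3 / 1140 = 0.03711.
Specific discharge q = K · i = 0.07490 × 0.03711 = 0.002779 m/day.

0.00278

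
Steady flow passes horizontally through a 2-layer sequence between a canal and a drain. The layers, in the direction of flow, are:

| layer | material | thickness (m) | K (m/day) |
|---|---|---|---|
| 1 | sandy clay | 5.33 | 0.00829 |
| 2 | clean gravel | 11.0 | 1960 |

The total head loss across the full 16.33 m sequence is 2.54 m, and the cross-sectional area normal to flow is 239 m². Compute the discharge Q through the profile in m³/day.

Flow is perpendicular to layering, so the layers act in series and the equivalent K is the thickness-weighted harmonic mean.
Total thickness L = 5.33 + 11.0 = 16.33 m.
Σ(b_i/K_i) = 5.33/0.00829 + 11.0/1960 = 642.9 d.
K_eq = L / Σ(b_i/K_i) = 16.33 / 642.9 = 0.02540 m/day.
Q = K_eq · A · (Δh/L) = 0.02540 × 239 × (2.54/16.33) = 0.9442 m³/day.

0.944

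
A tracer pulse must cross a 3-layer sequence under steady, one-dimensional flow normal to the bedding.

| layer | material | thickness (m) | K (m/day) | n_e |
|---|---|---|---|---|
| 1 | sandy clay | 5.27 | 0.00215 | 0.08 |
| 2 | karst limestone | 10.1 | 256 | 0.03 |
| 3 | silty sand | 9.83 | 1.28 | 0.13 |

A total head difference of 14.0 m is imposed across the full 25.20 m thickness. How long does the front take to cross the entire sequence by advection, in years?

With flow normal to the layers, continuity requires the same specific discharge q through every layer.
Σ(b_i/K_i) = 5.27/0.00215 + 10.1/256 + 9.83/1.28 = 2459 d.
q = Δh / Σ(b_i/K_i) = 14.0 / 2459 = 0.005694 m/day.
In each layer the seepage velocity is v_i = q/n_i, so the layer transit time is t_i = b_i·n_i / q:
  layer 1 (sandy clay): t_1 = 5.27 × 0.08 / 0.005694 = 74.05 d
  layer 2 (karst limestone): t_2 = 10.1 × 0.03 / 0.005694 = 53.22 d
  layer 3 (silty sand): t_3 = 9.83 × 0.13 / 0.005694 = 224.4 d
Total t = Σ t_i = 351.7 days = 0.9629 years.

0.963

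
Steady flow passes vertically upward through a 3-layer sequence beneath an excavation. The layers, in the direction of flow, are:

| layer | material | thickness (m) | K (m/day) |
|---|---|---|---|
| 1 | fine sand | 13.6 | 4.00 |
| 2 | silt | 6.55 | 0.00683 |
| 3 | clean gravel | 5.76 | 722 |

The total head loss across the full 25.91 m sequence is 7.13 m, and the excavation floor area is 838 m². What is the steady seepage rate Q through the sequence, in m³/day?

Flow is perpendicular to layering, so the layers act in series and the equivalent K is the thickness-weighted harmonic mean.
Total thickness L = 13.6 + 6.55 + 5.76 = 25.91 m.
Σ(b_i/K_i) = 13.6/4.00 + 6.55/0.00683 + 5.76/722 = 962.4 d.
K_eq = L / Σ(b_i/K_i) = 25.91 / 962.4 = 0.02692 m/day.
Q = K_eq · A · (Δh/L) = 0.02692 × 838 × (7.13/25.91) = 6.208 m³/day.

6.21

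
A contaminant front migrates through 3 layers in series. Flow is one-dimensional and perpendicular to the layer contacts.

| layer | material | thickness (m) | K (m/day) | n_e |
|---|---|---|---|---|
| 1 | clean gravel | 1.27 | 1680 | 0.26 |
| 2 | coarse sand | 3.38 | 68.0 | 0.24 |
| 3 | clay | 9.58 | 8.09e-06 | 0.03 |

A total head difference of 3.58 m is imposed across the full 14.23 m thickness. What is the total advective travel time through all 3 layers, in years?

1290

With flow normal to the layers, continuity requires the same specific discharge q through every layer.
Σ(b_i/K_i) = 1.27/1680 + 3.38/68.0 + 9.58/8.09e-06 = 1.184e+06 d.
q = Δh / Σ(b_i/K_i) = 3.58 / 1.184e+06 = 3.023e-06 m/day.
In each layer the seepage velocity is v_i = q/n_i, so the layer transit time is t_i = b_i·n_i / q:
  layer 1 (clean gravel): t_1 = 1.27 × 0.26 / 3.023e-06 = 1.092e+05 d
  layer 2 (coarse sand): t_2 = 3.38 × 0.24 / 3.023e-06 = 2.683e+05 d
  layer 3 (clay): t_3 = 9.58 × 0.03 / 3.023e-06 = 95065 d
Total t = Σ t_i = 4.726e+05 days = 1294 years.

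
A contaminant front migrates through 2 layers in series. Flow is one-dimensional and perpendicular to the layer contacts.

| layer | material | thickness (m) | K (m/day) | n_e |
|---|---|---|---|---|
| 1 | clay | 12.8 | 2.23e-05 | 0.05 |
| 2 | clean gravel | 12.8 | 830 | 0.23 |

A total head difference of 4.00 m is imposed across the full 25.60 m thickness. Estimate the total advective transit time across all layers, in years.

With flow normal to the layers, continuity requires the same specific discharge q through every layer.
Σ(b_i/K_i) = 12.8/2.23e-05 + 12.8/830 = 5.740e+05 d.
q = Δh / Σ(b_i/K_i) = 4.00 / 5.740e+05 = 6.969e-06 m/day.
In each layer the seepage velocity is v_i = q/n_i, so the layer transit time is t_i = b_i·n_i / q:
  layer 1 (clay): t_1 = 12.8 × 0.05 / 6.969e-06 = 91839 d
  layer 2 (clean gravel): t_2 = 12.8 × 0.23 / 6.969e-06 = 4.225e+05 d
Total t = Σ t_i = 5.143e+05 days = 1408 years.

1410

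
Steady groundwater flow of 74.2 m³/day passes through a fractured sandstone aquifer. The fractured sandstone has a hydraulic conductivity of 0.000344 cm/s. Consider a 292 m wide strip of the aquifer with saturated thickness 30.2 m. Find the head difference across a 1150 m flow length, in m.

32.6

Convert K: 0.000344 cm/s × 864 = 0.2972 m/day.
Cross-sectional area A = 292 × 30.2 = 8818 m².
From Q = K·A·i, i = Q / (K·A) = 74.2 / (0.2972 × 8818) = 0.02831.
Head loss Δh = i · L = 0.02831 × 1150 = 32.56 m.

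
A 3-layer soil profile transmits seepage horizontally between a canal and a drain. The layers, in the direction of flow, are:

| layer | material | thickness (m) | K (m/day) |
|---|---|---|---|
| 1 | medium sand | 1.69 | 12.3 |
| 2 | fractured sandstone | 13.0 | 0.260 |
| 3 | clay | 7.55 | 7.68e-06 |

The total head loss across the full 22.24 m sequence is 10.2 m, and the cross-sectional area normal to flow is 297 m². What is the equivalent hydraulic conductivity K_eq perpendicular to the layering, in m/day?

Flow is perpendicular to layering, so the layers act in series and the equivalent K is the thickness-weighted harmonic mean.
Total thickness L = 1.69 + 13.0 + 7.55 = 22.24 m.
Σ(b_i/K_i) = 1.69/12.3 + 13.0/0.260 + 7.55/7.68e-06 = 9.831e+05 d.
K_eq = L / Σ(b_i/K_i) = 22.24 / 9.831e+05 = 2.262e-05 m/day.

2.26e-05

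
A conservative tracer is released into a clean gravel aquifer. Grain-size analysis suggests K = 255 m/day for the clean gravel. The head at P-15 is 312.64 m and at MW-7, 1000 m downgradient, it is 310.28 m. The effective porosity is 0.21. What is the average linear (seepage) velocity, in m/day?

Hydraulic gradient i = (312.64 − 310.28) / 1000 = 2.36 / 1000 = 0.002360.
Darcy flux q = K · i = 255.0 × 0.002360 = 0.6018 m/day.
Seepage velocity v = q / n_e = 0.6018 / 0.21 = 2.866 m/day.

2.87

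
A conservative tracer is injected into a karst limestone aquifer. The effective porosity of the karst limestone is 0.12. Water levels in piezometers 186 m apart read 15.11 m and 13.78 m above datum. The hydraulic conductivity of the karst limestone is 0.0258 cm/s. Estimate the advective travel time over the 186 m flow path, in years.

0.383

Convert K: 0.0258 cm/s × 864 = 22.29 m/day.
Hydraulic gradient i = (15.11 − 13.78) / 186 = 1.33 / 186 = 0.007151.
Darcy flux q = K · i = 22.29 × 0.007151 = 0.1594 m/day.
Seepage velocity v = q / n_e = 0.1594 / 0.12 = 1.328 m/day.
Travel time t = L / v = 186 / 1.328 = 140.0 days = 0.3834 years.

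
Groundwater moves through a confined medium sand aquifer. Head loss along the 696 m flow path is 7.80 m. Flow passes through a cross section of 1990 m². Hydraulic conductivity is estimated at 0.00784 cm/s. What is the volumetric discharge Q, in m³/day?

151

Convert K: 0.00784 cm/s × 864 = 6.774 m/day.
Hydraulic gradient i = Δh / L = 7.80 / 696 = 0.01121.
Darcy's law: Q = K · A · i = 6.774 × 1990 × 0.01121 = 151.1 m³/day.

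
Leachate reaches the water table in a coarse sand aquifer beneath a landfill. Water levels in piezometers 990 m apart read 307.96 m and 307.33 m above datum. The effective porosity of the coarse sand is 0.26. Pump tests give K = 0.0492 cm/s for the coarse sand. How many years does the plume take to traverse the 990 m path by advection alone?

26.1

Convert K: 0.0492 cm/s × 864 = 42.51 m/day.
Hydraulic gradient i = (307.96 − 307.33) / 990 = 0.63 / 990 = 0.0006364.
Darcy flux q = K · i = 42.51 × 0.0006364 = 0.02705 m/day.
Seepage velocity v = q / n_e = 0.02705 / 0.26 = 0.1040 m/day.
Travel time t = L / v = 990 / 0.1040 = 9515 days = 26.05 years.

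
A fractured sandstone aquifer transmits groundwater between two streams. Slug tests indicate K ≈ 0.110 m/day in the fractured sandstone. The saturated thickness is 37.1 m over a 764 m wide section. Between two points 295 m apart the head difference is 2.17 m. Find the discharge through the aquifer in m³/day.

Cross-sectional area A = 764 × 37.1 = 28344 m².
Hydraulic gradient i = Δh / L = 2.17 / 295 = 0.007356.
Darcy's law: Q = K · A · i = 0.1100 × 28344 × 0.007356 = 22.93 m³/day.

22.9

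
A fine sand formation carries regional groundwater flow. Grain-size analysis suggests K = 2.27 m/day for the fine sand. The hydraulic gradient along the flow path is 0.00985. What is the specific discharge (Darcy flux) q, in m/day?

Hydraulic gradient i = 0.00985.
Specific discharge q = K · i = 2.270 × 0.009850 = 0.02236 m/day.

0.0224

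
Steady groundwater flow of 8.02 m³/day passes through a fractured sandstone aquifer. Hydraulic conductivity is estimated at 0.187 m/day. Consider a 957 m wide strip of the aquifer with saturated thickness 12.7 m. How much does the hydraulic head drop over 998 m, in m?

3.52

Cross-sectional area A = 957 × 12.7 = 12154 m².
From Q = K·A·i, i = Q / (K·A) = 8.02 / (0.1870 × 12154) = 0.003529.
Head loss Δh = i · L = 0.003529 × 998 = 3.522 m.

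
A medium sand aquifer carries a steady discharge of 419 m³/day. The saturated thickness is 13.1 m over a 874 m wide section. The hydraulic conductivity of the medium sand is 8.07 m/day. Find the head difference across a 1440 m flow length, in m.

6.53

Cross-sectional area A = 874 × 13.1 = 11449 m².
From Q = K·A·i, i = Q / (K·A) = 419 / (8.070 × 11449) = 0.004535.
Head loss Δh = i · L = 0.004535 × 1440 = 6.530 m.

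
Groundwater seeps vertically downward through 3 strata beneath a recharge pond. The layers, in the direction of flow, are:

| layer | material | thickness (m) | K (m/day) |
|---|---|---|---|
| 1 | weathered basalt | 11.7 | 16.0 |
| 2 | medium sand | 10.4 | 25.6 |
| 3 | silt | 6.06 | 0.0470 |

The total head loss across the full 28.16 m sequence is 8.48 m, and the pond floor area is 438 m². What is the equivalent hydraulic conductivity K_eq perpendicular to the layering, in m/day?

0.216

Flow is perpendicular to layering, so the layers act in series and the equivalent K is the thickness-weighted harmonic mean.
Total thickness L = 11.7 + 10.4 + 6.06 = 28.16 m.
Σ(b_i/K_i) = 11.7/16.0 + 10.4/25.6 + 6.06/0.0470 = 130.1 d.
K_eq = L / Σ(b_i/K_i) = 28.16 / 130.1 = 0.2165 m/day.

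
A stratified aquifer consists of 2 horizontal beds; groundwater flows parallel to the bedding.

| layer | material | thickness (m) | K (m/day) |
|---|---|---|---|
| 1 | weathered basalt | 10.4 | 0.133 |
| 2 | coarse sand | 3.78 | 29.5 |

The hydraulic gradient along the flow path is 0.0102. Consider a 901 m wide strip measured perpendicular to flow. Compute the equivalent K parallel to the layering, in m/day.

7.96

Flow is parallel to layering, so each bed carries its own Darcy discharge and the transmissivities add.
Σ(K_i·b_i) = 0.133×10.4 + 29.5×3.78 = 112.9 m²/day.
Total thickness b = 14.18 m, so K_eq = Σ(K_i·b_i)/b = 7.961 m/day.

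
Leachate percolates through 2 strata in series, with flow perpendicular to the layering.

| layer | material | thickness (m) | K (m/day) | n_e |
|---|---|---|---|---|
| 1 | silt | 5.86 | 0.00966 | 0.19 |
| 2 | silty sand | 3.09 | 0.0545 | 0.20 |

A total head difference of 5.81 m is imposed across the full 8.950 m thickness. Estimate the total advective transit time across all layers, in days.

198

With flow normal to the layers, continuity requires the same specific discharge q through every layer.
Σ(b_i/K_i) = 5.86/0.00966 + 3.09/0.0545 = 663.3 d.
q = Δh / Σ(b_i/K_i) = 5.81 / 663.3 = 0.008759 m/day.
In each layer the seepage velocity is v_i = q/n_i, so the layer transit time is t_i = b_i·n_i / q:
  layer 1 (silt): t_1 = 5.86 × 0.19 / 0.008759 = 127.1 d
  layer 2 (silty sand): t_2 = 3.09 × 0.20 / 0.008759 = 70.56 d
Total t = Σ t_i = 197.7 days.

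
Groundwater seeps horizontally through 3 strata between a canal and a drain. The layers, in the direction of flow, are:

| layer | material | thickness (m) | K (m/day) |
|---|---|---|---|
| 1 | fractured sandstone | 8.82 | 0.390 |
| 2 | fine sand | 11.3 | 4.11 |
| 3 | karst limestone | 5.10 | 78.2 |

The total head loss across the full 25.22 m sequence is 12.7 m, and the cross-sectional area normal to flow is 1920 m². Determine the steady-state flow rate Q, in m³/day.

959

Flow is perpendicular to layering, so the layers act in series and the equivalent K is the thickness-weighted harmonic mean.
Total thickness L = 8.82 + 11.3 + 5.10 = 25.22 m.
Σ(b_i/K_i) = 8.82/0.390 + 11.3/4.11 + 5.10/78.2 = 25.43 d.
K_eq = L / Σ(b_i/K_i) = 25.22 / 25.43 = 0.9917 m/day.
Q = K_eq · A · (Δh/L) = 0.9917 × 1920 × (12.7/25.22) = 958.9 m³/day.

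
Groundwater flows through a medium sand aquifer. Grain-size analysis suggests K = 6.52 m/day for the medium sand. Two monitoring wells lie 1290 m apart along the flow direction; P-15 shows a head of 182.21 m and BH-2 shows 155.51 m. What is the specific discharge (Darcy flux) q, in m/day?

0.135

Hydraulic gradient i = (182.21 − 155.51) / 1290 = 26.7 / 1290 = 0.02070.
Specific discharge q = K · i = 6.520 × 0.02070 = 0.1349 m/day.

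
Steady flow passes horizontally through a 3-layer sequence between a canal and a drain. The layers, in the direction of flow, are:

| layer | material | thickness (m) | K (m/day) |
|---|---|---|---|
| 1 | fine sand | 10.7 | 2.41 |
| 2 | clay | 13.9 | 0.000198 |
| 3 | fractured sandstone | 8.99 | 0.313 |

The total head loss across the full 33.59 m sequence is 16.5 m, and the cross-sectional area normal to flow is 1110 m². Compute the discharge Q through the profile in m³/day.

0.261

Flow is perpendicular to layering, so the layers act in series and the equivalent K is the thickness-weighted harmonic mean.
Total thickness L = 10.7 + 13.9 + 8.99 = 33.59 m.
Σ(b_i/K_i) = 10.7/2.41 + 13.9/0.000198 + 8.99/0.313 = 70235 d.
K_eq = L / Σ(b_i/K_i) = 33.59 / 70235 = 0.0004783 m/day.
Q = K_eq · A · (Δh/L) = 0.0004783 × 1110 × (16.5/33.59) = 0.2608 m³/day.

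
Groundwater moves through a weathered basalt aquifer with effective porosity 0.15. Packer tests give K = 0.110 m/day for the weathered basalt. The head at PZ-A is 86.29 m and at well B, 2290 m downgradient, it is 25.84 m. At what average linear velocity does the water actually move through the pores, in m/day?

0.0194

Hydraulic gradient i = (86.29 − 25.84) / 2290 = 60.45 / 2290 = 0.02640.
Darcy flux q = K · i = 0.1100 × 0.02640 = 0.002904 m/day.
Seepage velocity v = q / n_e = 0.002904 / 0.15 = 0.01936 m/day.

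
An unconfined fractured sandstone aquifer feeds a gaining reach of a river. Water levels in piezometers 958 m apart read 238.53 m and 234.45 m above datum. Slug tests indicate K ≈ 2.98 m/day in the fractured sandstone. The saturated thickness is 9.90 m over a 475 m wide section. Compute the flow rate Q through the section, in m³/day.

Cross-sectional area A = 475 × 9.90 = 4702 m².
Hydraulic gradient i = (238.53 − 234.45) / 958 = 4.08 / 958 = 0.004259.
Darcy's law: Q = K · A · i = 2.980 × 4702 × 0.004259 = 59.68 m³/day.

59.7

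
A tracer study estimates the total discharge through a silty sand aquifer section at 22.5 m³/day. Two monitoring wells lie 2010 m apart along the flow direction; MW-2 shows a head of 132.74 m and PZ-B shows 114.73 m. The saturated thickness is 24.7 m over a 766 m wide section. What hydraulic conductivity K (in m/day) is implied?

Cross-sectional area A = 766 × 24.7 = 18920 m².
Hydraulic gradient i = (132.74 − 114.73) / 2010 = 18.01 / 2010 = 0.008960.
From Q = K·A·i, K = Q / (A·i) = 22.5 / (18920 × 0.008960) = 0.1327 m/day.

0.133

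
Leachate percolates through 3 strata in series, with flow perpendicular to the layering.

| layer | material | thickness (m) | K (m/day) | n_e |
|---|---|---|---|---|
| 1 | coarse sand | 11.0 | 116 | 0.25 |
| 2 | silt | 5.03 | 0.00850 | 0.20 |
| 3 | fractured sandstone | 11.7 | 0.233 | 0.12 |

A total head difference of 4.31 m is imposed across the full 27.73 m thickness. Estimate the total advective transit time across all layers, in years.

With flow normal to the layers, continuity requires the same specific discharge q through every layer.
Σ(b_i/K_i) = 11.0/116 + 5.03/0.00850 + 11.7/0.233 = 642.1 d.
q = Δh / Σ(b_i/K_i) = 4.31 / 642.1 = 0.006713 m/day.
In each layer the seepage velocity is v_i = q/n_i, so the layer transit time is t_i = b_i·n_i / q:
  layer 1 (coarse sand): t_1 = 11.0 × 0.25 / 0.006713 = 409.7 d
  layer 2 (silt): t_2 = 5.03 × 0.20 / 0.006713 = 149.9 d
  layer 3 (fractured sandstone): t_3 = 11.7 × 0.12 / 0.006713 = 209.2 d
Total t = Σ t_i = 768.7 days = 2.105 years.

2.10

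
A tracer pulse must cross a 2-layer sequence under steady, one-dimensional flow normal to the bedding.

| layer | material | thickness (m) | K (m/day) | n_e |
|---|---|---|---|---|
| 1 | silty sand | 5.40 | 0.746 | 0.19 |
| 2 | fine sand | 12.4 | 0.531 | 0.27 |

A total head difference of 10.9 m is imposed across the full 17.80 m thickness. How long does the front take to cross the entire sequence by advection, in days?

With flow normal to the layers, continuity requires the same specific discharge q through every layer.
Σ(b_i/K_i) = 5.40/0.746 + 12.4/0.531 = 30.59 d.
q = Δh / Σ(b_i/K_i) = 10.9 / 30.59 = 0.3563 m/day.
In each layer the seepage velocity is v_i = q/n_i, so the layer transit time is t_i = b_i·n_i / q:
  layer 1 (silty sand): t_1 = 5.40 × 0.19 / 0.3563 = 2.879 d
  layer 2 (fine sand): t_2 = 12.4 × 0.27 / 0.3563 = 9.396 d
Total t = Σ t_i = 12.28 days.

12.3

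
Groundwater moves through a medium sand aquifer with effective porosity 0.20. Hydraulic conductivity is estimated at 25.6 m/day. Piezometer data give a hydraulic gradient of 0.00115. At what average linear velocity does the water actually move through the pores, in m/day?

Hydraulic gradient i = 0.00115.
Darcy flux q = K · i = 25.60 × 0.001150 = 0.02944 m/day.
Seepage velocity v = q / n_e = 0.02944 / 0.20 = 0.1472 m/day.

0.147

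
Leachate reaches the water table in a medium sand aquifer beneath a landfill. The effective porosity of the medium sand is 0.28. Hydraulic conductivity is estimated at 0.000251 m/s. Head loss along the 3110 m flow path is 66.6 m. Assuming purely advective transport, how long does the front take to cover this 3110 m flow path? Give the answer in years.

Convert K: 0.000251 m/s × 86400 = 21.69 m/day.
Hydraulic gradient i = Δh / L = 66.6 / 3110 = 0.02141.
Darcy flux q = K · i = 21.69 × 0.02141 = 0.4644 m/day.
Seepage velocity v = q / n_e = 0.4644 / 0.28 = 1.659 m/day.
Travel time t = L / v = 3110 / 1.659 = 1875 days = 5.134 years.

5.13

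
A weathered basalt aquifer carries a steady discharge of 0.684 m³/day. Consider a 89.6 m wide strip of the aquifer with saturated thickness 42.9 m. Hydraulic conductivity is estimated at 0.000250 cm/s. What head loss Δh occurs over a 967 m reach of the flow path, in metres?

Convert K: 0.000250 cm/s × 864 = 0.2160 m/day.
Cross-sectional area A = 89.6 × 42.9 = 3844 m².
From Q = K·A·i, i = Q / (K·A) = 0.684 / (0.2160 × 3844) = 0.0008238.
Head loss Δh = i · L = 0.0008238 × 967 = 0.7966 m.

0.797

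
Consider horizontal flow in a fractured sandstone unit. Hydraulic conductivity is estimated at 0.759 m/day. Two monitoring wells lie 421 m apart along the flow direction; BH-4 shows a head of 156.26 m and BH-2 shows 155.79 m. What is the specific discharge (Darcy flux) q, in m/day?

0.000847

Hydraulic gradient i = (156.26 − 155.79) / 421 = 0.47 / 421 = 0.001116.
Specific discharge q = K · i = 0.7590 × 0.001116 = 0.0008473 m/day.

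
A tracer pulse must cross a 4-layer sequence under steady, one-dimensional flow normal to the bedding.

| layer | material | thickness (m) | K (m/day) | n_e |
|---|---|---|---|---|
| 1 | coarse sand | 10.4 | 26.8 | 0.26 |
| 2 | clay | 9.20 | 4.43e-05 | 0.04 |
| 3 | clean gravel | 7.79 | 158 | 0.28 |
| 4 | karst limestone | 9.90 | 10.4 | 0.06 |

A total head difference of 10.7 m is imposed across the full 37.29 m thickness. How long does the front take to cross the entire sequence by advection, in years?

With flow normal to the layers, continuity requires the same specific discharge q through every layer.
Σ(b_i/K_i) = 10.4/26.8 + 9.20/4.43e-05 + 7.79/158 + 9.90/10.4 = 2.077e+05 d.
q = Δh / Σ(b_i/K_i) = 10.7 / 2.077e+05 = 5.152e-05 m/day.
In each layer the seepage velocity is v_i = q/n_i, so the layer transit time is t_i = b_i·n_i / q:
  layer 1 (coarse sand): t_1 = 10.4 × 0.26 / 5.152e-05 = 52482 d
  layer 2 (clay): t_2 = 9.20 × 0.04 / 5.152e-05 = 7143 d
  layer 3 (clean gravel): t_3 = 7.79 × 0.28 / 5.152e-05 = 42335 d
  layer 4 (karst limestone): t_4 = 9.90 × 0.06 / 5.152e-05 = 11529 d
Total t = Σ t_i = 1.135e+05 days = 310.7 years.

311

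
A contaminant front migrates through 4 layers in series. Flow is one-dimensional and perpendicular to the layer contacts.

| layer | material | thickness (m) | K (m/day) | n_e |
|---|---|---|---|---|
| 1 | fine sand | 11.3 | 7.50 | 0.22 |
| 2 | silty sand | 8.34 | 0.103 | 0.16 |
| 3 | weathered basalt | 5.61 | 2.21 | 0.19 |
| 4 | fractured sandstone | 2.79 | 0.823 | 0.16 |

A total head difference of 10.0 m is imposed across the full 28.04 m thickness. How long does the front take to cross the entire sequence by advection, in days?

47.1

With flow normal to the layers, continuity requires the same specific discharge q through every layer.
Σ(b_i/K_i) = 11.3/7.50 + 8.34/0.103 + 5.61/2.21 + 2.79/0.823 = 88.41 d.
q = Δh / Σ(b_i/K_i) = 10.0 / 88.41 = 0.1131 m/day.
In each layer the seepage velocity is v_i = q/n_i, so the layer transit time is t_i = b_i·n_i / q:
  layer 1 (fine sand): t_1 = 11.3 × 0.22 / 0.1131 = 21.98 d
  layer 2 (silty sand): t_2 = 8.34 × 0.16 / 0.1131 = 11.80 d
  layer 3 (weathered basalt): t_3 = 5.61 × 0.19 / 0.1131 = 9.423 d
  layer 4 (fractured sandstone): t_4 = 2.79 × 0.16 / 0.1131 = 3.946 d
Total t = Σ t_i = 47.14 days.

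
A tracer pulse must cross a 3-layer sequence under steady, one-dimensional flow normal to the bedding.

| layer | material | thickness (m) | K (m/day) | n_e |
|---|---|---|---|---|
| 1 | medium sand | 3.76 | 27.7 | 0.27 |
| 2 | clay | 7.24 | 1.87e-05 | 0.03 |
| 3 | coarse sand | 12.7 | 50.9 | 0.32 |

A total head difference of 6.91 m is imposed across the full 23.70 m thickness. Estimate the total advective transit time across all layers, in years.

812

With flow normal to the layers, continuity requires the same specific discharge q through every layer.
Σ(b_i/K_i) = 3.76/27.7 + 7.24/1.87e-05 + 12.7/50.9 = 3.872e+05 d.
q = Δh / Σ(b_i/K_i) = 6.91 / 3.872e+05 = 1.785e-05 m/day.
In each layer the seepage velocity is v_i = q/n_i, so the layer transit time is t_i = b_i·n_i / q:
  layer 1 (medium sand): t_1 = 3.76 × 0.27 / 1.785e-05 = 56881 d
  layer 2 (clay): t_2 = 7.24 × 0.03 / 1.785e-05 = 12170 d
  layer 3 (coarse sand): t_3 = 12.7 × 0.32 / 1.785e-05 = 2.277e+05 d
Total t = Σ t_i = 2.968e+05 days = 812.5 years.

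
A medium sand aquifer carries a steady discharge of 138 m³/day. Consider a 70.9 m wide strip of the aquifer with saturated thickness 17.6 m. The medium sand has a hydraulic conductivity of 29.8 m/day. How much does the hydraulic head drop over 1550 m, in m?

Cross-sectional area A = 70.9 × 17.6 = 1248 m².
From Q = K·A·i, i = Q / (K·A) = 138 / (29.80 × 1248) = 0.003711.
Head loss Δh = i · L = 0.003711 × 1550 = 5.752 m.

5.75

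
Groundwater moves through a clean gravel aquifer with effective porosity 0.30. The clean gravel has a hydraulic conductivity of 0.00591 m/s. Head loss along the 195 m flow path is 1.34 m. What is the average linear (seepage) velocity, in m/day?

Convert K: 0.00591 m/s × 86400 = 510.6 m/day.
Hydraulic gradient i = Δh / L = 1.34 / 195 = 0.006872.
Darcy flux q = K · i = 510.6 × 0.006872 = 3.509 m/day.
Seepage velocity v = q / n_e = 3.509 / 0.30 = 11.70 m/day.

11.7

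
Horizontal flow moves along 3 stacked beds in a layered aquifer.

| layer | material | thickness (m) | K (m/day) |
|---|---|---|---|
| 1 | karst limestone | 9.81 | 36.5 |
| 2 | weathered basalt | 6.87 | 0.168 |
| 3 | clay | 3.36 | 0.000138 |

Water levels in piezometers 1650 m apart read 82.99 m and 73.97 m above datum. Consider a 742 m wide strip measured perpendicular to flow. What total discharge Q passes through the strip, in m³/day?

1460

Flow is parallel to layering, so each bed carries its own Darcy discharge and the transmissivities add.
Σ(K_i·b_i) = 36.5×9.81 + 0.168×6.87 + 0.000138×3.36 = 359.2 m²/day.
Hydraulic gradient i = (82.99 − 73.97) / 1650 = 9.02 / 1650 = 0.005467.
Q = Σ(K_i·b_i) · W · i = 359.2 × 742 × 0.005467 = 1457 m³/day.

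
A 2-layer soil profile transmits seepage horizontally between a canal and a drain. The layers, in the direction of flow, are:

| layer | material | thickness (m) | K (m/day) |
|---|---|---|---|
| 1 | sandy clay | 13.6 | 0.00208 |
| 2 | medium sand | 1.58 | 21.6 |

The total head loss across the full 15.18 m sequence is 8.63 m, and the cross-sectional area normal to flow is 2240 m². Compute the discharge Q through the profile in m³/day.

2.96

Flow is perpendicular to layering, so the layers act in series and the equivalent K is the thickness-weighted harmonic mean.
Total thickness L = 13.6 + 1.58 = 15.18 m.
Σ(b_i/K_i) = 13.6/0.00208 + 1.58/21.6 = 6539 d.
K_eq = L / Σ(b_i/K_i) = 15.18 / 6539 = 0.002322 m/day.
Q = K_eq · A · (Δh/L) = 0.002322 × 2240 × (8.63/15.18) = 2.957 m³/day.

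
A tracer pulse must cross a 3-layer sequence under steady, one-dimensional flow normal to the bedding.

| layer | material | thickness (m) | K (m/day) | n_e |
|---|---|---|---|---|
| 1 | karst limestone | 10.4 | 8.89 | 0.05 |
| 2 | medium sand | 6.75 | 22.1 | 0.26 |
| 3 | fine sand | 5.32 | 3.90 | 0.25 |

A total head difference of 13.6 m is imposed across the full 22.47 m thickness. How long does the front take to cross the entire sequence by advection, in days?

With flow normal to the layers, continuity requires the same specific discharge q through every layer.
Σ(b_i/K_i) = 10.4/8.89 + 6.75/22.1 + 5.32/3.90 = 2.839 d.
q = Δh / Σ(b_i/K_i) = 13.6 / 2.839 = 4.790 m/day.
In each layer the seepage velocity is v_i = q/n_i, so the layer transit time is t_i = b_i·n_i / q:
  layer 1 (karst limestone): t_1 = 10.4 × 0.05 / 4.790 = 0.1086 d
  layer 2 (medium sand): t_2 = 6.75 × 0.26 / 4.790 = 0.3664 d
  layer 3 (fine sand): t_3 = 5.32 × 0.25 / 4.790 = 0.2777 d
Total t = Σ t_i = 0.7526 days.

0.753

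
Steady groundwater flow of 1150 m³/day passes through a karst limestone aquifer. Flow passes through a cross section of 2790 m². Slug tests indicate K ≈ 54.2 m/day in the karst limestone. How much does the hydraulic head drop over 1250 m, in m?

From Q = K·A·i, i = Q / (K·A) = 1150 / (54.20 × 2790) = 0.007605.
Head loss Δh = i · L = 0.007605 × 1250 = 9.506 m.

9.51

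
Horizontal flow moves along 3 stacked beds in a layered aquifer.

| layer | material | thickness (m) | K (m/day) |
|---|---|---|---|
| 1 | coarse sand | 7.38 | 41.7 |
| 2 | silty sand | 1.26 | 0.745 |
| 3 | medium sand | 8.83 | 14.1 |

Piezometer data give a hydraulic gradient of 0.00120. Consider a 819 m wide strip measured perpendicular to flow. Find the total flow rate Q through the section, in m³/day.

426

Flow is parallel to layering, so each bed carries its own Darcy discharge and the transmissivities add.
Σ(K_i·b_i) = 41.7×7.38 + 0.745×1.26 + 14.1×8.83 = 433.2 m²/day.
Hydraulic gradient i = 0.00120.
Q = Σ(K_i·b_i) · W · i = 433.2 × 819 × 0.001200 = 425.7 m³/day.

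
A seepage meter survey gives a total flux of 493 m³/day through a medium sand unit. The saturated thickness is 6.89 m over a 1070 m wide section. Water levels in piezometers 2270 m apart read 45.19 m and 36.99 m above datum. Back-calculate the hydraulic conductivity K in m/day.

18.5

Cross-sectional area A = 1070 × 6.89 = 7372 m².
Hydraulic gradient i = (45.19 − 36.99) / 2270 = 8.2 / 2270 = 0.003612.
From Q = K·A·i, K = Q / (A·i) = 493 / (7372 × 0.003612) = 18.51 m/day.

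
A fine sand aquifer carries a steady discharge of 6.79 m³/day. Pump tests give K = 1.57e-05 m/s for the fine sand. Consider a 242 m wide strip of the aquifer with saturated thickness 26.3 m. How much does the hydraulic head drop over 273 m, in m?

0.215

Convert K: 1.57e-05 m/s × 86400 = 1.356 m/day.
Cross-sectional area A = 242 × 26.3 = 6365 m².
From Q = K·A·i, i = Q / (K·A) = 6.79 / (1.356 × 6365) = 0.0007865.
Head loss Δh = i · L = 0.0007865 × 273 = 0.2147 m.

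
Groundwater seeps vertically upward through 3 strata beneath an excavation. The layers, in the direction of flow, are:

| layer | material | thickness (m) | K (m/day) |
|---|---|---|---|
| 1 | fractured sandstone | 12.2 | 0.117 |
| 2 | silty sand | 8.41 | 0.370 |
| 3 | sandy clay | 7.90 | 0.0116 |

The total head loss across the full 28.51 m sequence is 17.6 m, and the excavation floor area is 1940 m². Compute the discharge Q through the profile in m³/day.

Flow is perpendicular to layering, so the layers act in series and the equivalent K is the thickness-weighted harmonic mean.
Total thickness L = 12.2 + 8.41 + 7.90 = 28.51 m.
Σ(b_i/K_i) = 12.2/0.117 + 8.41/0.370 + 7.90/0.0116 = 808.0 d.
K_eq = L / Σ(b_i/K_i) = 28.51 / 808.0 = 0.03528 m/day.
Q = K_eq · A · (Δh/L) = 0.03528 × 1940 × (17.6/28.51) = 42.26 m³/day.

42.3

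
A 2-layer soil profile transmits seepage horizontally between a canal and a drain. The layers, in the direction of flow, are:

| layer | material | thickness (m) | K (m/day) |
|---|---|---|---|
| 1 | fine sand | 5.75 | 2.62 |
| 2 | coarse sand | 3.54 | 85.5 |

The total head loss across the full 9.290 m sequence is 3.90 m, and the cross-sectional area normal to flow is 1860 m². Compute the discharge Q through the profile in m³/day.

3240

Flow is perpendicular to layering, so the layers act in series and the equivalent K is the thickness-weighted harmonic mean.
Total thickness L = 5.75 + 3.54 = 9.290 m.
Σ(b_i/K_i) = 5.75/2.62 + 3.54/85.5 = 2.236 d.
K_eq = L / Σ(b_i/K_i) = 9.290 / 2.236 = 4.155 m/day.
Q = K_eq · A · (Δh/L) = 4.155 × 1860 × (3.90/9.290) = 3244 m³/day.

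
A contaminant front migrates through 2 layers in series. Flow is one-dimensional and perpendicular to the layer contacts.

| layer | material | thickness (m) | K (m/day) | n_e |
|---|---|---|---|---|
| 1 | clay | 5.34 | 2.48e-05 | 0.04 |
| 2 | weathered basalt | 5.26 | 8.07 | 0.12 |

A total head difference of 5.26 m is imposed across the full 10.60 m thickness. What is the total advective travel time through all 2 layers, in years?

94.7

With flow normal to the layers, continuity requires the same specific discharge q through every layer.
Σ(b_i/K_i) = 5.34/2.48e-05 + 5.26/8.07 = 2.153e+05 d.
q = Δh / Σ(b_i/K_i) = 5.26 / 2.153e+05 = 2.443e-05 m/day.
In each layer the seepage velocity is v_i = q/n_i, so the layer transit time is t_i = b_i·n_i / q:
  layer 1 (clay): t_1 = 5.34 × 0.04 / 2.443e-05 = 8744 d
  layer 2 (weathered basalt): t_2 = 5.26 × 0.12 / 2.443e-05 = 25839 d
Total t = Σ t_i = 34583 days = 94.68 years.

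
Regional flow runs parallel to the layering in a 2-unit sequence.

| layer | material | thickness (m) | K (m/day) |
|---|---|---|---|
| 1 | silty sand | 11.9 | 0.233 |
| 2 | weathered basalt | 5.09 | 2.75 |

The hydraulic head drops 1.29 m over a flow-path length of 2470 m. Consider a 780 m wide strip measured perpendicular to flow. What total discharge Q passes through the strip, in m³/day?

6.83

Flow is parallel to layering, so each bed carries its own Darcy discharge and the transmissivities add.
Σ(K_i·b_i) = 0.233×11.9 + 2.75×5.09 = 16.77 m²/day.
Hydraulic gradient i = Δh / L = 1.29 / 2470 = 0.0005223.
Q = Σ(K_i·b_i) · W · i = 16.77 × 780 × 0.0005223 = 6.832 m³/day.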